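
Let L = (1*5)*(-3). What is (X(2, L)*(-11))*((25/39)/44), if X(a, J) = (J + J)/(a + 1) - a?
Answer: 25/13 ≈ 1.9231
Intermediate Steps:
L = -15 (L = 5*(-3) = -15)
X(a, J) = -a + 2*J/(1 + a) (X(a, J) = (2*J)/(1 + a) - a = 2*J/(1 + a) - a = -a + 2*J/(1 + a))
(X(2, L)*(-11))*((25/39)/44) = (((-1*2 - 1*2² + 2*(-15))/(1 + 2))*(-11))*((25/39)/44) = (((-2 - 1*4 - 30)/3)*(-11))*((25*(1/39))*(1/44)) = (((-2 - 4 - 30)/3)*(-11))*((25/39)*(1/44)) = (((⅓)*(-36))*(-11))*(25/1716) = -12*(-11)*(25/1716) = 132*(25/1716) = 25/13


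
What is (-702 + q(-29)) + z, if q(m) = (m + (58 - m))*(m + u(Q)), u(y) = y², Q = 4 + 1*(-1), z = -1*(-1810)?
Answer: -52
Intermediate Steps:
z = 1810
Q = 3 (Q = 4 - 1 = 3)
q(m) = 522 + 58*m (q(m) = (m + (58 - m))*(m + 3²) = 58*(m + 9) = 58*(9 + m) = 522 + 58*m)
(-702 + q(-29)) + z = (-702 + (522 + 58*(-29))) + 1810 = (-702 + (522 - 1682)) + 1810 = (-702 - 1160) + 1810 = -1862 + 1810 = -52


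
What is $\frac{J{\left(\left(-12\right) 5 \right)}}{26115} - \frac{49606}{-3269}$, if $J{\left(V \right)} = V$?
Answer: $\frac{86350970}{5691329} \approx 15.172$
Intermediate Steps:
$\frac{J{\left(\left(-12\right) 5 \right)}}{26115} - \frac{49606}{-3269} = \frac{\left(-12\right) 5}{26115} - \frac{49606}{-3269} = \left(-60\right) \frac{1}{26115} - - \frac{49606}{3269} = - \frac{4}{1741} + \frac{49606}{3269} = \frac{86350970}{5691329}$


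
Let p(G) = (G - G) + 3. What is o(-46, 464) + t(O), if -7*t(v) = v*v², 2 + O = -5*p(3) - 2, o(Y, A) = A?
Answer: 10107/7 ≈ 1443.9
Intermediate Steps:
p(G) = 3 (p(G) = 0 + 3 = 3)
O = -19 (O = -2 + (-5*3 - 2) = -2 + (-15 - 2) = -2 - 17 = -19)
t(v) = -v³/7 (t(v) = -v*v²/7 = -v³/7)
o(-46, 464) + t(O) = 464 - ⅐*(-19)³ = 464 - ⅐*(-6859) = 464 + 6859/7 = 10107/7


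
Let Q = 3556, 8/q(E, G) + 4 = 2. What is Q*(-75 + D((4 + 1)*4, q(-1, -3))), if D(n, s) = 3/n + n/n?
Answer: -1313053/5 ≈ -2.6261e+5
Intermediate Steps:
q(E, G) = -4 (q(E, G) = 8/(-4 + 2) = 8/(-2) = 8*(-½) = -4)
D(n, s) = 1 + 3/n (D(n, s) = 3/n + 1 = 1 + 3/n)
Q*(-75 + D((4 + 1)*4, q(-1, -3))) = 3556*(-75 + (3 + (4 + 1)*4)/(((4 + 1)*4))) = 3556*(-75 + (3 + 5*4)/((5*4))) = 3556*(-75 + (3 + 20)/20) = 3556*(-75 + (1/20)*23) = 3556*(-75 + 23/20) = 3556*(-1477/20) = -1313053/5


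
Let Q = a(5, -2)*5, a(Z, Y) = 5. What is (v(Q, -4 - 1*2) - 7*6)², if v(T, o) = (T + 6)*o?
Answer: 51984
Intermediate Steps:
Q = 25 (Q = 5*5 = 25)
v(T, o) = o*(6 + T) (v(T, o) = (6 + T)*o = o*(6 + T))
(v(Q, -4 - 1*2) - 7*6)² = ((-4 - 1*2)*(6 + 25) - 7*6)² = ((-4 - 2)*31 - 42)² = (-6*31 - 42)² = (-186 - 42)² = (-228)² = 51984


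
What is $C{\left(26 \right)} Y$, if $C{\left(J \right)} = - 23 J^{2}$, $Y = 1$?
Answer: $-15548$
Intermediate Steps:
$C{\left(26 \right)} Y = - 23 \cdot 26^{2} \cdot 1 = \left(-23\right) 676 \cdot 1 = \left(-15548\right) 1 = -15548$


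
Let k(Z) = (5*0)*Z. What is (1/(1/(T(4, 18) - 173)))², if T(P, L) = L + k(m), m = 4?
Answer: 24025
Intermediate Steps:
k(Z) = 0 (k(Z) = 0*Z = 0)
T(P, L) = L (T(P, L) = L + 0 = L)
(1/(1/(T(4, 18) - 173)))² = (1/(1/(18 - 173)))² = (1/(1/(-155)))² = (1/(-1/155))² = (-155)² = 24025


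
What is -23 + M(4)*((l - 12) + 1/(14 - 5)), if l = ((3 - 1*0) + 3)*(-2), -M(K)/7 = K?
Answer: 5813/9 ≈ 645.89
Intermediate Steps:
M(K) = -7*K
l = -12 (l = ((3 + 0) + 3)*(-2) = (3 + 3)*(-2) = 6*(-2) = -12)
-23 + M(4)*((l - 12) + 1/(14 - 5)) = -23 + (-7*4)*((-12 - 12) + 1/(14 - 5)) = -23 - 28*(-24 + 1/9) = -23 - 28*(-215/9) = -23 + 6020/9 = 5813/9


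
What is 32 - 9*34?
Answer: -274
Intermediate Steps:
32 - 9*34 = 32 - 306 = -274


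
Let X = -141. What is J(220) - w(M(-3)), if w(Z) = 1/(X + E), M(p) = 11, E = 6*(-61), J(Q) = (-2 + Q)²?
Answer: 24094669/507 ≈ 47524.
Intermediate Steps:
E = -366
w(Z) = -1/507 (w(Z) = 1/(-141 - 366) = 1/(-507) = -1/507)
J(220) - w(M(-3)) = (-2 + 220)² - 1*(-1/507) = 218² + 1/507 = 47524 + 1/507 = 24094669/507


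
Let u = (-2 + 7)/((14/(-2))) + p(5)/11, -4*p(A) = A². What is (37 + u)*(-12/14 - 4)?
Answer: -187017/1078 ≈ -173.49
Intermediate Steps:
p(A) = -A²/4
u = -395/308 (u = (-2 + 7)/((14/(-2))) - ¼*5²/11 = 5/((14*(-½))) - ¼*25*(1/11) = 5/(-7) - 25/4*1/11 = 5*(-⅐) - 25/44 = -5/7 - 25/44 = -395/308 ≈ -1.2825)
(37 + u)*(-12/14 - 4) = (37 - 395/308)*(-12/14 - 4) = 11001*(-12*1/14 - 4)/308 = 11001*(-6/7 - 4)/308 = (11001/308)*(-34/7) = -187017/1078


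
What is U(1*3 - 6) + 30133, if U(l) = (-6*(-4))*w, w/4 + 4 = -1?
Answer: 29653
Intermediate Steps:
w = -20 (w = -16 + 4*(-1) = -16 - 4 = -20)
U(l) = -480 (U(l) = -6*(-4)*(-20) = 24*(-20) = -480)
U(1*3 - 6) + 30133 = -480 + 30133 = 29653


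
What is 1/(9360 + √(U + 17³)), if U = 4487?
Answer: 234/2190005 - √94/8760020 ≈ 0.00010574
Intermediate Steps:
1/(9360 + √(U + 17³)) = 1/(9360 + √(4487 + 17³)) = 1/(9360 + √(4487 + 4913)) = 1/(9360 + √9400) = 1/(9360 + 10*√94)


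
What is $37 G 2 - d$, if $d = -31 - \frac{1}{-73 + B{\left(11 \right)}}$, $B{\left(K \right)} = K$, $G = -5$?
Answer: $- \frac{21019}{62} \approx -339.02$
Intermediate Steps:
$d = - \frac{1921}{62}$ ($d = -31 - \frac{1}{-73 + 11} = -31 - \frac{1}{-62} = -31 - - \frac{1}{62} = -31 + \frac{1}{62} = - \frac{1921}{62} \approx -30.984$)
$37 G 2 - d = 37 \left(\left(-5\right) 2\right) - - \frac{1921}{62} = 37 \left(-10\right) + \frac{1921}{62} = -370 + \frac{1921}{62} = - \frac{21019}{62}$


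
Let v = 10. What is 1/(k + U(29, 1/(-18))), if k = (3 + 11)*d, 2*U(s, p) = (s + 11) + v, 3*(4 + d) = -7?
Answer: -3/191 ≈ -0.015707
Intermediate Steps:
d = -19/3 (d = -4 + (⅓)*(-7) = -4 - 7/3 = -19/3 ≈ -6.3333)
U(s, p) = 21/2 + s/2 (U(s, p) = ((s + 11) + 10)/2 = ((11 + s) + 10)/2 = (21 + s)/2 = 21/2 + s/2)
k = -266/3 (k = (3 + 11)*(-19/3) = 14*(-19/3) = -266/3 ≈ -88.667)
1/(k + U(29, 1/(-18))) = 1/(-266/3 + (21/2 + (½)*29)) = 1/(-266/3 + (21/2 + 29/2)) = 1/(-266/3 + 25) = 1/(-191/3) = -3/191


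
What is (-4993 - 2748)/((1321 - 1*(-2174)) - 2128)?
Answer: -7741/1367 ≈ -5.6628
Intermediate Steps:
(-4993 - 2748)/((1321 - 1*(-2174)) - 2128) = -7741/((1321 + 2174) - 2128) = -7741/(3495 - 2128) = -7741/1367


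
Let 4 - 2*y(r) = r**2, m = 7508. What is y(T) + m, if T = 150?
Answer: -3740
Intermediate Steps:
y(r) = 2 - r**2/2
y(T) + m = (2 - 1/2*150**2) + 7508 = (2 - 1/2*22500) + 7508 = (2 - 11250) + 7508 = -11248 + 7508 = -3740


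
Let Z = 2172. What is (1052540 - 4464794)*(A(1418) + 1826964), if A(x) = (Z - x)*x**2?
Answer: -5179504228186440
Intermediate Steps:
A(x) = x**2*(2172 - x) (A(x) = (2172 - x)*x**2 = x**2*(2172 - x))
(1052540 - 4464794)*(A(1418) + 1826964) = (1052540 - 4464794)*(1418**2*(2172 - 1*1418) + 1826964) = -3412254*(2010724*(2172 - 1418) + 1826964) = -3412254*(2010724*754 + 1826964) = -3412254*(1516085896 + 1826964) = -3412254*1517912860 = -5179504228186440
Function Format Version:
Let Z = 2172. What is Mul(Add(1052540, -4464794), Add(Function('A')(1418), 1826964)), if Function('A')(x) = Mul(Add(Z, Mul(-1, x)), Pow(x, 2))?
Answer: -5179504228186440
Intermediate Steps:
Function('A')(x) = Mul(Pow(x, 2), Add(2172, Mul(-1, x))) (Function('A')(x) = Mul(Add(2172, Mul(-1, x)), Pow(x, 2)) = Mul(Pow(x, 2), Add(2172, Mul(-1, x))))
Mul(Add(1052540, -4464794), Add(Function('A')(1418), 1826964)) = Mul(Add(1052540, -4464794), Add(Mul(Pow(1418, 2), Add(2172, Mul(-1, 1418))), 1826964)) = Mul(-3412254, Add(Mul(2010724, Add(2172, -1418)), 1826964)) = Mul(-3412254, Add(Mul(2010724, 754), 1826964)) = Mul(-3412254, Add(1516085896, 1826964)) = Mul(-3412254, 1517912860) = -5179504228186440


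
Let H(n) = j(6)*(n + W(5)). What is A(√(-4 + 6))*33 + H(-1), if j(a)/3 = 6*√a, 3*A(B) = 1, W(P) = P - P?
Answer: 11 - 18*√6 ≈ -33.091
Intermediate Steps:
W(P) = 0
A(B) = ⅓ (A(B) = (⅓)*1 = ⅓)
j(a) = 18*√a (j(a) = 3*(6*√a) = 18*√a)
H(n) = 18*n*√6 (H(n) = (18*√6)*(n + 0) = (18*√6)*n = 18*n*√6)
A(√(-4 + 6))*33 + H(-1) = (⅓)*33 + 18*(-1)*√6 = 11 - 18*√6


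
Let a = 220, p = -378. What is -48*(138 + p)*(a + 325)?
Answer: 6278400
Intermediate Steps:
-48*(138 + p)*(a + 325) = -48*(138 - 378)*(220 + 325) = -(-11520)*545 = -48*(-130800) = 6278400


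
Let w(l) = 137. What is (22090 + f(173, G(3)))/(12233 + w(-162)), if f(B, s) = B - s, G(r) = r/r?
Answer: 11131/6185 ≈ 1.7997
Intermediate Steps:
G(r) = 1
(22090 + f(173, G(3)))/(12233 + w(-162)) = (22090 + (173 - 1*1))/(12233 + 137) = (22090 + (173 - 1))/12370 = (22090 + 172)*(1/12370) = 22262*(1/12370) = 11131/6185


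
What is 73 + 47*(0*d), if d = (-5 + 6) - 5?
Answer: 73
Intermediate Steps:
d = -4 (d = 1 - 5 = -4)
73 + 47*(0*d) = 73 + 47*(0*(-4)) = 73 + 47*0 = 73 + 0 = 73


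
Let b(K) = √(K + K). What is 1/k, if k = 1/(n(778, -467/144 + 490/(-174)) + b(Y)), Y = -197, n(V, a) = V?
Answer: 778 + I*√394 ≈ 778.0 + 19.849*I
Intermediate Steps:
b(K) = √2*√K (b(K) = √(2*K) = √2*√K)
k = 1/(778 + I*√394) (k = 1/(778 + √2*√(-197)) = 1/(778 + √2*(I*√197)) = 1/(778 + I*√394) ≈ 0.0012845 - 3.2772e-5*I)
1/k = 1/(389/302839 - I*√394/605678)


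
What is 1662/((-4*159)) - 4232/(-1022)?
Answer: 82749/54166 ≈ 1.5277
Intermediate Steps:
1662/((-4*159)) - 4232/(-1022) = 1662/(-636) - 4232*(-1/1022) = 1662*(-1/636) + 2116/511 = -277/106 + 2116/511 = 82749/54166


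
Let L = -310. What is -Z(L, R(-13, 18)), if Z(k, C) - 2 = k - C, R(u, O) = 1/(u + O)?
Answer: 1541/5 ≈ 308.20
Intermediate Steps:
R(u, O) = 1/(O + u)
Z(k, C) = 2 + k - C (Z(k, C) = 2 + (k - C) = 2 + k - C)
-Z(L, R(-13, 18)) = -(2 - 310 - 1/(18 - 13)) = -(2 - 310 - 1/5) = -1*(-1541/5) = 1541/5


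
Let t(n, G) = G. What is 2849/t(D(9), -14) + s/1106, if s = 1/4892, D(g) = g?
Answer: -1101047331/5410552 ≈ -203.50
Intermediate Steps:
s = 1/4892 ≈ 0.00020442
2849/t(D(9), -14) + s/1106 = 2849/(-14) + (1/4892)/1106 = 2849*(-1/14) + (1/4892)*(1/1106) = -407/2 + 1/5410552 = -1101047331/5410552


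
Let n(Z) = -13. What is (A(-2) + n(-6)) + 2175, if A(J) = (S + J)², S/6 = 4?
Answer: 2646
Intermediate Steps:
S = 24 (S = 6*4 = 24)
A(J) = (24 + J)²
(A(-2) + n(-6)) + 2175 = ((24 - 2)² - 13) + 2175 = (22² - 13) + 2175 = (484 - 13) + 2175 = 471 + 2175 = 2646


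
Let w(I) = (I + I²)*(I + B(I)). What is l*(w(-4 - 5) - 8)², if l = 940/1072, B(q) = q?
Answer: 99899440/67 ≈ 1.4910e+6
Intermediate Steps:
l = 235/268 (l = 940*(1/1072) = 235/268 ≈ 0.87687)
w(I) = 2*I*(I + I²) (w(I) = (I + I²)*(I + I) = (I + I²)*(2*I) = 2*I*(I + I²))
l*(w(-4 - 5) - 8)² = 235*(2*(-4 - 5)²*(1 + (-4 - 5)) - 8)²/268 = 235*(2*(-9)²*(1 - 9) - 8)²/268 = 235*(2*81*(-8) - 8)²/268 = 235*(-1296 - 8)²/268 = (235/268)*(-1304)² = (235/268)*1700416 = 99899440/67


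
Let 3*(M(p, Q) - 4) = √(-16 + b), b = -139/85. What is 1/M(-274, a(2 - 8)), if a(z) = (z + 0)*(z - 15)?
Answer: 3060/13739 - 3*I*√127415/13739 ≈ 0.22272 - 0.077943*I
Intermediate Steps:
a(z) = z*(-15 + z)
b = -139/85 (b = -139*1/85 = -139/85 ≈ -1.6353)
M(p, Q) = 4 + I*√127415/255 (M(p, Q) = 4 + √(-16 - 139/85)/3 = 4 + √(-1499/85)/3 = 4 + (I*√127415/85)/3 = 4 + I*√127415/255)
1/M(-274, a(2 - 8)) = 1/(4 + I*√127415/255)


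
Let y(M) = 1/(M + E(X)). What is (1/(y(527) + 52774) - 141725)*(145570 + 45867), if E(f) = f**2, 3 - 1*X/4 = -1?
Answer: -1121125241967334304/41322043 ≈ -2.7131e+10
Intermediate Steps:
X = 16 (X = 12 - 4*(-1) = 12 + 4 = 16)
y(M) = 1/(256 + M) (y(M) = 1/(M + 16**2) = 1/(M + 256) = 1/(256 + M))
(1/(y(527) + 52774) - 141725)*(145570 + 45867) = (1/(1/(256 + 527) + 52774) - 141725)*(145570 + 45867) = (1/(1/783 + 52774) - 141725)*191437 = (1/(41322043/783) - 141725)*191437 = (783/41322043 - 141725)*191437 = -5856366543392/41322043*191437 = -1121125241967334304/41322043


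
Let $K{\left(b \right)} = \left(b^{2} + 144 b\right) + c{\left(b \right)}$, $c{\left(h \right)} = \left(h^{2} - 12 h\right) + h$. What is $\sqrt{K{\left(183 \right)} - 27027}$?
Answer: $\sqrt{64290} \approx 253.55$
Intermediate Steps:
$c{\left(h \right)} = h^{2} - 11 h$
$K{\left(b \right)} = b^{2} + 144 b + b \left(-11 + b\right)$ ($K{\left(b \right)} = \left(b^{2} + 144 b\right) + b \left(-11 + b\right) = b^{2} + 144 b + b \left(-11 + b\right)$)
$\sqrt{K{\left(183 \right)} - 27027} = \sqrt{183 \left(133 + 2 \cdot 183\right) - 27027} = \sqrt{183 \left(133 + 366\right) - 27027} = \sqrt{183 \cdot 499 - 27027} = \sqrt{91317 - 27027} = \sqrt{64290}$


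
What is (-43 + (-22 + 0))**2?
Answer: 4225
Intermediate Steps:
(-43 + (-22 + 0))**2 = (-43 - 22)**2 = (-65)**2 = 4225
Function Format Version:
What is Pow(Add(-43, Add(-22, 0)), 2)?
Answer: 4225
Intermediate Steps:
Pow(Add(-43, Add(-22, 0)), 2) = Pow(Add(-43, -22), 2) = Pow(-65, 2) = 4225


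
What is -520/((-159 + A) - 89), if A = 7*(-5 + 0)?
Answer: 520/283 ≈ 1.8375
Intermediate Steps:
A = -35 (A = 7*(-5) = -35)
-520/((-159 + A) - 89) = -520/((-159 - 35) - 89) = -520/(-194 - 89) = -520/(-283) = -520*(-1/283) = 520/283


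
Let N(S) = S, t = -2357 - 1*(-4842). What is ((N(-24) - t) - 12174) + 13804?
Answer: -879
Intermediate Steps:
t = 2485 (t = -2357 + 4842 = 2485)
((N(-24) - t) - 12174) + 13804 = ((-24 - 1*2485) - 12174) + 13804 = ((-24 - 2485) - 12174) + 13804 = (-2509 - 12174) + 13804 = -14683 + 13804 = -879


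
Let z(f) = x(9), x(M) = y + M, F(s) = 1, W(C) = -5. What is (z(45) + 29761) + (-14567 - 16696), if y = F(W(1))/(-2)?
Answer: -2987/2 ≈ -1493.5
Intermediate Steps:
y = -½ (y = 1/(-2) = 1*(-½) = -½ ≈ -0.50000)
x(M) = -½ + M
z(f) = 17/2 (z(f) = -½ + 9 = 17/2)
(z(45) + 29761) + (-14567 - 16696) = (17/2 + 29761) + (-14567 - 16696) = 59539/2 - 31263 = -2987/2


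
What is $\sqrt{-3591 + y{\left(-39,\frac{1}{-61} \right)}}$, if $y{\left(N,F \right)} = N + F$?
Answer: $\frac{7 i \sqrt{275659}}{61} \approx 60.25 i$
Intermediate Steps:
$y{\left(N,F \right)} = F + N$
$\sqrt{-3591 + y{\left(-39,\frac{1}{-61} \right)}} = \sqrt{-3591 - \left(39 - \frac{1}{-61}\right)} = \sqrt{-3591 - \frac{2380}{61}} = \sqrt{- \frac{221431}{61}} = \frac{7 i \sqrt{275659}}{61}$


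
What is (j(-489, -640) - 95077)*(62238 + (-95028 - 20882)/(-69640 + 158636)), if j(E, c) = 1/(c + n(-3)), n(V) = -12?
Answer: -171676204921066645/29012696 ≈ -5.9173e+9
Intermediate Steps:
j(E, c) = 1/(-12 + c) (j(E, c) = 1/(c - 12) = 1/(-12 + c))
(j(-489, -640) - 95077)*(62238 + (-95028 - 20882)/(-69640 + 158636)) = (1/(-12 - 640) - 95077)*(62238 + (-95028 - 20882)/(-69640 + 158636)) = (1/(-652) - 95077)*(62238 - 115910/88996) = (-1/652 - 95077)*(62238 - 115910*1/88996) = -61990205*(62238 - 57955/44498)/652 = -61990205/652*2769408569/44498 = -171676204921066645/29012696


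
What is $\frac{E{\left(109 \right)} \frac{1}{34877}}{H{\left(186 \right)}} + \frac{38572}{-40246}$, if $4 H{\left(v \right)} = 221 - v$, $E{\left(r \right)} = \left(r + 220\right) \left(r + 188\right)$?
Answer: $- \frac{2239601282}{3509149355} \approx -0.63822$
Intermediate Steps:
$E{\left(r \right)} = \left(188 + r\right) \left(220 + r\right)$ ($E{\left(r \right)} = \left(220 + r\right) \left(188 + r\right) = \left(188 + r\right) \left(220 + r\right)$)
$H{\left(v \right)} = \frac{221}{4} - \frac{v}{4}$ ($H{\left(v \right)} = \frac{221 - v}{4} = \frac{221}{4} - \frac{v}{4}$)
$\frac{E{\left(109 \right)} \frac{1}{34877}}{H{\left(186 \right)}} + \frac{38572}{-40246} = \frac{\left(41360 + 109^{2} + 408 \cdot 109\right) \frac{1}{34877}}{\frac{221}{4} - \frac{93}{2}} + \frac{38572}{-40246} = \frac{\left(41360 + 11881 + 44472\right) \frac{1}{34877}}{\frac{221}{4} - \frac{93}{2}} + 38572 \left(- \frac{1}{40246}\right) = \frac{97713 \cdot \frac{1}{34877}}{\frac{35}{4}} - \frac{19286}{20123} = \frac{97713}{34877} \cdot \frac{4}{35} - \frac{19286}{20123} = \frac{55836}{174385} - \frac{19286}{20123} = - \frac{2239601282}{3509149355}$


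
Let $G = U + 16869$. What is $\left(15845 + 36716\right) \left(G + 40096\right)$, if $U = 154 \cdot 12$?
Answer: $3091270093$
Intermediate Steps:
$U = 1848$
$G = 18717$ ($G = 1848 + 16869 = 18717$)
$\left(15845 + 36716\right) \left(G + 40096\right) = \left(15845 + 36716\right) \left(18717 + 40096\right) = 52561 \cdot 58813 = 3091270093$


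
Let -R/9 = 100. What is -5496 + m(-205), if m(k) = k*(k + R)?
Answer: 221029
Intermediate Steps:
R = -900 (R = -9*100 = -900)
m(k) = k*(-900 + k) (m(k) = k*(k - 900) = k*(-900 + k))
-5496 + m(-205) = -5496 - 205*(-900 - 205) = -5496 - 205*(-1105) = -5496 + 226525 = 221029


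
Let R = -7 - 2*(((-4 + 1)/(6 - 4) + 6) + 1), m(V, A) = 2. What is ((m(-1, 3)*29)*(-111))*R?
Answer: 115884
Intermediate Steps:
R = -18 (R = -7 - 2*((-3/2 + 6) + 1) = -7 - 2*(9/2 + 1) = -7 - 2*11/2 = -7 - 11 = -18)
((m(-1, 3)*29)*(-111))*R = ((2*29)*(-111))*(-18) = (58*(-111))*(-18) = -6438*(-18) = 115884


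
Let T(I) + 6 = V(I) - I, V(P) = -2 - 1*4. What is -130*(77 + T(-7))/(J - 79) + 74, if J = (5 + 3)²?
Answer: 698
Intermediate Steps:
V(P) = -6 (V(P) = -2 - 4 = -6)
T(I) = -12 - I (T(I) = -6 + (-6 - I) = -12 - I)
J = 64 (J = 8² = 64)
-130*(77 + T(-7))/(J - 79) + 74 = -130*(77 + (-12 - 1*(-7)))/(64 - 79) + 74 = -130*(77 + (-12 + 7))/(-15) + 74 = -130*(77 - 5)*(-1)/15 + 74 = -9360*(-1)/15 + 74 = -130*(-24/5) + 74 = 624 + 74 = 698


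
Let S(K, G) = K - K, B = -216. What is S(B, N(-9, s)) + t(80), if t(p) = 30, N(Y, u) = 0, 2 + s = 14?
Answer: 30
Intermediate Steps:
s = 12 (s = -2 + 14 = 12)
S(K, G) = 0
S(B, N(-9, s)) + t(80) = 0 + 30 = 30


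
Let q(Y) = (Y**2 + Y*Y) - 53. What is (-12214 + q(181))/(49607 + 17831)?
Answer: 53255/67438 ≈ 0.78969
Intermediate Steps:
q(Y) = -53 + 2*Y**2 (q(Y) = (Y**2 + Y**2) - 53 = 2*Y**2 - 53 = -53 + 2*Y**2)
(-12214 + q(181))/(49607 + 17831) = (-12214 + (-53 + 2*181**2))/(49607 + 17831) = (-12214 + (-53 + 2*32761))/67438 = (-12214 + (-53 + 65522))*(1/67438) = (-12214 + 65469)*(1/67438) = 53255*(1/67438) = 53255/67438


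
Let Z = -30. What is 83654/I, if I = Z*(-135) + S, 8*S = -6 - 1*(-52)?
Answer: 334616/16223 ≈ 20.626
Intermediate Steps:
S = 23/4 (S = (-6 - 1*(-52))/8 = (-6 + 52)/8 = (⅛)*46 = 23/4 ≈ 5.7500)
I = 16223/4 (I = -30*(-135) + 23/4 = 4050 + 23/4 = 16223/4 ≈ 4055.8)
83654/I = 83654/(16223/4) = 83654*(4/16223) = 334616/16223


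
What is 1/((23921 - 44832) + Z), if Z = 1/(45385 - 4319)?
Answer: -41066/858731125 ≈ -4.7822e-5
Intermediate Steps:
Z = 1/41066 ≈ 2.4351e-5
1/((23921 - 44832) + Z) = 1/((23921 - 44832) + 1/41066) = 1/(-20911 + 1/41066) = 1/(-858731125/41066) = -41066/858731125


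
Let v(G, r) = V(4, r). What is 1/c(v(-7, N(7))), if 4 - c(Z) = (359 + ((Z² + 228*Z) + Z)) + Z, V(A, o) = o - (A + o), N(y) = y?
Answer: 1/549 ≈ 0.0018215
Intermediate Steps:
V(A, o) = -A (V(A, o) = o + (-A - o) = -A)
v(G, r) = -4 (v(G, r) = -1*4 = -4)
c(Z) = -355 - Z² - 230*Z (c(Z) = 4 - ((359 + ((Z² + 228*Z) + Z)) + Z) = 4 - ((359 + (Z² + 229*Z)) + Z) = 4 - ((359 + Z² + 229*Z) + Z) = 4 - (359 + Z² + 230*Z) = 4 + (-359 - Z² - 230*Z) = -355 - Z² - 230*Z)
1/c(v(-7, N(7))) = 1/(-355 - 1*(-4)² - 230*(-4)) = 1/(-355 - 1*16 + 920) = 1/(-355 - 16 + 920) = 1/549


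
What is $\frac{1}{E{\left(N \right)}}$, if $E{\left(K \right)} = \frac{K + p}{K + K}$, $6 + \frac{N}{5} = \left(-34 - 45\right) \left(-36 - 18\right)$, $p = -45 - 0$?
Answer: $\frac{2840}{1417} \approx 2.0042$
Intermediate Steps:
$p = -45$ ($p = -45 + 0 = -45$)
$N = 21300$ ($N = -30 + 5 \left(-34 - 45\right) \left(-36 - 18\right) = -30 + 5 \left(\left(-79\right) \left(-54\right)\right) = -30 + 5 \cdot 4266 = -30 + 21330 = 21300$)
$E{\left(K \right)} = \frac{-45 + K}{2 K}$ ($E{\left(K \right)} = \frac{K - 45}{K + K} = \frac{-45 + K}{2 K}$)
$\frac{1}{E{\left(N \right)}} = \frac{1}{\frac{1}{2} \cdot \frac{1}{21300} \left(-45 + 21300\right)} = \frac{1}{\frac{1}{2} \cdot \frac{1}{21300} \cdot 21255} = \frac{1}{\frac{1417}{2840}} = \frac{2840}{1417}$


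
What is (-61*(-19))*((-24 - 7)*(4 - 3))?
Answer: -35929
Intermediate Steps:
(-61*(-19))*((-24 - 7)*(4 - 3)) = 1159*(-31*1) = 1159*(-31) = -35929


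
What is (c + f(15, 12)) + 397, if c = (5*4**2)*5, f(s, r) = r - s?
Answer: 794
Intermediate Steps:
c = 400 (c = (5*16)*5 = 80*5 = 400)
(c + f(15, 12)) + 397 = (400 + (12 - 1*15)) + 397 = (400 + (12 - 15)) + 397 = (400 - 3) + 397 = 397 + 397 = 794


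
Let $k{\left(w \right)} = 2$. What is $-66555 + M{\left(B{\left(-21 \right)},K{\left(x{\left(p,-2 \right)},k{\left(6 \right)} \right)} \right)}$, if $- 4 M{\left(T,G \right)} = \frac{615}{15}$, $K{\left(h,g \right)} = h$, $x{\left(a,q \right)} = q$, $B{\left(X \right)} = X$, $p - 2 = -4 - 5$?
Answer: $- \frac{266261}{4} \approx -66565.0$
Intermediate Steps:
$p = -7$ ($p = 2 - 9 = -7$)
$M{\left(T,G \right)} = - \frac{41}{4}$ ($M{\left(T,G \right)} = - \frac{615 \cdot \frac{1}{15}}{4} = \left(- \frac{1}{4}\right) 41 = - \frac{41}{4}$)
$-66555 + M{\left(B{\left(-21 \right)},K{\left(x{\left(p,-2 \right)},k{\left(6 \right)} \right)} \right)} = -66555 - \frac{41}{4} = - \frac{266261}{4}$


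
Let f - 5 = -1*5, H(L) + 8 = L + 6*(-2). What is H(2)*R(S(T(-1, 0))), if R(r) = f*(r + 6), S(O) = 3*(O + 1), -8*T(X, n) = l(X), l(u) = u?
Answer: 0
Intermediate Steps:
T(X, n) = -X/8
S(O) = 3 + 3*O (S(O) = 3*(1 + O) = 3 + 3*O)
H(L) = -20 + L (H(L) = -8 + (L + 6*(-2)) = -8 + (L - 12) = -8 + (-12 + L) = -20 + L)
f = 0 (f = 5 - 1*5 = 5 - 5 = 0)
R(r) = 0 (R(r) = 0*(r + 6) = 0*(6 + r) = 0)
H(2)*R(S(T(-1, 0))) = (-20 + 2)*0 = -18*0 = 0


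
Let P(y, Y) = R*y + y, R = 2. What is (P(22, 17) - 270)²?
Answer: 41616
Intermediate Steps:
P(y, Y) = 3*y (P(y, Y) = 2*y + y = 3*y)
(P(22, 17) - 270)² = (3*22 - 270)² = (66 - 270)² = (-204)² = 41616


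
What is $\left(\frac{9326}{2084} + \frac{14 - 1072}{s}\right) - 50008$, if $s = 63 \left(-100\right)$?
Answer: $- \frac{41031504683}{820575} \approx -50003.0$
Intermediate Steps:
$s = -6300$
$\left(\frac{9326}{2084} + \frac{14 - 1072}{s}\right) - 50008 = \left(\frac{9326}{2084} + \frac{14 - 1072}{-6300}\right) - 50008 = \left(9326 \cdot \frac{1}{2084} + \left(14 - 1072\right) \left(- \frac{1}{6300}\right)\right) - 50008 = \left(\frac{4663}{1042} - - \frac{529}{3150}\right) - 50008 = \left(\frac{4663}{1042} + \frac{529}{3150}\right) - 50008 = \frac{3809917}{820575} - 50008 = - \frac{41031504683}{820575}$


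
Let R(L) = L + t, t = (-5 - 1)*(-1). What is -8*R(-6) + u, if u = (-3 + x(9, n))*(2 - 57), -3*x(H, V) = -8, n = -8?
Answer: 55/3 ≈ 18.333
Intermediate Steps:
x(H, V) = 8/3 (x(H, V) = -⅓*(-8) = 8/3)
t = 6 (t = -6*(-1) = 6)
R(L) = 6 + L (R(L) = L + 6 = 6 + L)
u = 55/3 (u = (-3 + 8/3)*(2 - 57) = -⅓*(-55) = 55/3 ≈ 18.333)
-8*R(-6) + u = -8*(6 - 6) + 55/3 = -8*0 + 55/3 = 0 + 55/3 = 55/3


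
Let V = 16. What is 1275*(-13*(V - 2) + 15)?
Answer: -212925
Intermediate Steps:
1275*(-13*(V - 2) + 15) = 1275*(-13*(16 - 2) + 15) = 1275*(-13*14 + 15) = 1275*(-182 + 15) = 1275*(-167) = -212925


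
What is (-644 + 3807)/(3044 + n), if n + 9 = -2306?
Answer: 3163/729 ≈ 4.3388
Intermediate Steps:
n = -2315 (n = -9 - 2306 = -2315)
(-644 + 3807)/(3044 + n) = (-644 + 3807)/(3044 - 2315) = 3163/729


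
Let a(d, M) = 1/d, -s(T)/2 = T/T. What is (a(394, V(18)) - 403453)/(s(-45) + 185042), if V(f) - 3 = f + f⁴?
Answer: -52986827/24301920 ≈ -2.1804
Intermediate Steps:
s(T) = -2 (s(T) = -2*T/T = -2*1 = -2)
V(f) = 3 + f + f⁴ (V(f) = 3 + (f + f⁴) = 3 + f + f⁴)
(a(394, V(18)) - 403453)/(s(-45) + 185042) = (1/394 - 403453)/(-2 + 185042) = (1/394 - 403453)/185040 = -158960481/394*1/185040 = -52986827/24301920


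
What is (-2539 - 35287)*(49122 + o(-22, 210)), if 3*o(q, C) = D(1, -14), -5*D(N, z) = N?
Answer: -27871293754/15 ≈ -1.8581e+9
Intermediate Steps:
D(N, z) = -N/5
o(q, C) = -1/15 (o(q, C) = (-1/5*1)/3 = (1/3)*(-1/5) = -1/15)
(-2539 - 35287)*(49122 + o(-22, 210)) = (-2539 - 35287)*(49122 - 1/15) = -37826*736829/15 = -27871293754/15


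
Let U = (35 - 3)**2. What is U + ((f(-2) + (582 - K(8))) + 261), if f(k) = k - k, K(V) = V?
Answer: 1859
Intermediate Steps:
f(k) = 0
U = 1024 (U = 32**2 = 1024)
U + ((f(-2) + (582 - K(8))) + 261) = 1024 + ((0 + (582 - 1*8)) + 261) = 1024 + ((0 + (582 - 8)) + 261) = 1024 + ((0 + 574) + 261) = 1024 + (574 + 261) = 1024 + 835 = 1859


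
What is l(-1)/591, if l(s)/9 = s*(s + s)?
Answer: 6/197 ≈ 0.030457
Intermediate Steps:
l(s) = 18*s² (l(s) = 9*(s*(s + s)) = 9*(s*(2*s)) = 9*(2*s²) = 18*s²)
l(-1)/591 = (18*(-1)²)/591 = (18*1)*(1/591) = 18*(1/591) = 6/197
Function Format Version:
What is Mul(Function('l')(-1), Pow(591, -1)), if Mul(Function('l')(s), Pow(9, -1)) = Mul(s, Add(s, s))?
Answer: Rational(6, 197) ≈ 0.030457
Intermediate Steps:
Function('l')(s) = Mul(18, Pow(s, 2)) (Function('l')(s) = Mul(9, Mul(s, Add(s, s))) = Mul(9, Mul(s, Mul(2, s))) = Mul(9, Mul(2, Pow(s, 2))) = Mul(18, Pow(s, 2)))
Mul(Function('l')(-1), Pow(591, -1)) = Mul(Mul(18, Pow(-1, 2)), Pow(591, -1)) = Mul(Mul(18, 1), Rational(1, 591)) = Mul(18, Rational(1, 591)) = Rational(6, 197)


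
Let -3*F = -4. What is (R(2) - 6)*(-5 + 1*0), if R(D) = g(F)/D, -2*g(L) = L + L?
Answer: 100/3 ≈ 33.333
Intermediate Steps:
F = 4/3 (F = -⅓*(-4) = 4/3 ≈ 1.3333)
g(L) = -L (g(L) = -(L + L)/2 = -L)
R(D) = -4/(3*D) (R(D) = (-1*4/3)/D = -4/(3*D))
(R(2) - 6)*(-5 + 1*0) = (-4/3/2 - 6)*(-5 + 1*0) = (-4/3*½ - 6)*(-5 + 0) = (-⅔ - 6)*(-5) = -20/3*(-5) = 100/3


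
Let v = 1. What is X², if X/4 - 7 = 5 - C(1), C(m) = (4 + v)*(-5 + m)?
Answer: 16384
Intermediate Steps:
C(m) = -25 + 5*m (C(m) = (4 + 1)*(-5 + m) = 5*(-5 + m) = -25 + 5*m)
X = 128 (X = 28 + 4*(5 - (-25 + 5*1)) = 28 + 4*(5 - (-25 + 5)) = 28 + 4*(5 - 1*(-20)) = 28 + 4*(5 + 20) = 28 + 4*25 = 28 + 100 = 128)
X² = 128² = 16384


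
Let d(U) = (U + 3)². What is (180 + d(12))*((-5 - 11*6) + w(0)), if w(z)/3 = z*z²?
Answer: -28755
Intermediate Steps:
d(U) = (3 + U)²
w(z) = 3*z³ (w(z) = 3*(z*z²) = 3*z³)
(180 + d(12))*((-5 - 11*6) + w(0)) = (180 + (3 + 12)²)*((-5 - 11*6) + 3*0³) = (180 + 15²)*((-5 - 66) + 3*0) = (180 + 225)*(-71 + 0) = 405*(-71) = -28755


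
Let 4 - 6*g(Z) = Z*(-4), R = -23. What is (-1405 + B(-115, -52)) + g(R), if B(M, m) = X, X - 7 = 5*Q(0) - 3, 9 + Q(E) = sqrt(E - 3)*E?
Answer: -4382/3 ≈ -1460.7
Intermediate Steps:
g(Z) = 2/3 + 2*Z/3 (g(Z) = 2/3 - Z*(-4)/6 = 2/3 - (-2)*Z/3 = 2/3 + 2*Z/3)
Q(E) = -9 + E*sqrt(-3 + E) (Q(E) = -9 + sqrt(E - 3)*E = -9 + sqrt(-3 + E)*E = -9 + E*sqrt(-3 + E))
X = -41 (X = 7 + (5*(-9 + 0*sqrt(-3 + 0)) - 3) = 7 + (5*(-9 + 0*sqrt(-3)) - 3) = 7 + (5*(-9 + 0*(I*sqrt(3))) - 3) = 7 + (5*(-9 + 0) - 3) = 7 + (5*(-9) - 3) = 7 + (-45 - 3) = 7 - 48 = -41)
B(M, m) = -41
(-1405 + B(-115, -52)) + g(R) = (-1405 - 41) + (2/3 + (2/3)*(-23)) = -1446 + (2/3 - 46/3) = -1446 - 44/3 = -4382/3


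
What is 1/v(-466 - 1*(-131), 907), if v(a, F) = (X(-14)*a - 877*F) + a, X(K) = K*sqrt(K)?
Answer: -56841/45254586034 - 335*I*sqrt(14)/45254586034 ≈ -1.256e-6 - 2.7698e-8*I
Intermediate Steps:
X(K) = K**(3/2)
v(a, F) = a - 877*F - 14*I*a*sqrt(14) (v(a, F) = ((-14)**(3/2)*a - 877*F) + a = ((-14*I*sqrt(14))*a - 877*F) + a = (-14*I*a*sqrt(14) - 877*F) + a = (-877*F - 14*I*a*sqrt(14)) + a = a - 877*F - 14*I*a*sqrt(14))
1/v(-466 - 1*(-131), 907) = 1/((-466 - 1*(-131)) - 877*907 - 14*I*(-466 - 1*(-131))*sqrt(14)) = 1/((-466 + 131) - 795439 - 14*I*(-466 + 131)*sqrt(14)) = 1/(-335 - 795439 - 14*I*(-335)*sqrt(14)) = 1/(-335 - 795439 + 4690*I*sqrt(14)) = 1/(-795774 + 4690*I*sqrt(14))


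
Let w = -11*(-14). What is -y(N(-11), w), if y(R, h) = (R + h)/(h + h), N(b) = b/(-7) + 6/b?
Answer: -11937/23716 ≈ -0.50333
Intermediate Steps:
N(b) = 6/b - b/7 (N(b) = b*(-1/7) + 6/b = -b/7 + 6/b = 6/b - b/7)
w = 154
y(R, h) = (R + h)/(2*h) (y(R, h) = (R + h)/((2*h)) = (R + h)*(1/(2*h)) = (R + h)/(2*h))
-y(N(-11), w) = -((6/(-11) - 1/7*(-11)) + 154)/(2*154) = -((6*(-1/11) + 11/7) + 154)/(2*154) = -((-6/11 + 11/7) + 154)/(2*154) = -(79/77 + 154)/(2*154) = -11937/(2*154*77) = -1*11937/23716 = -11937/23716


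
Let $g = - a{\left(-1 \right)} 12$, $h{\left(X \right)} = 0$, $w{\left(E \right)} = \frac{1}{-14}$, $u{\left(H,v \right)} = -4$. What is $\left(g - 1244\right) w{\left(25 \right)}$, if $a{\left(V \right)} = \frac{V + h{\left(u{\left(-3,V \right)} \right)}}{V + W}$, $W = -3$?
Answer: $\frac{1247}{14} \approx 89.071$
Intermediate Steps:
$w{\left(E \right)} = - \frac{1}{14}$
$a{\left(V \right)} = \frac{V}{-3 + V}$ ($a{\left(V \right)} = \frac{V + 0}{V - 3} = \frac{V}{-3 + V}$)
$g = -3$ ($g = - \frac{-1}{-3 - 1} \cdot 12 = - \frac{-1}{-4} \cdot 12 = - \frac{\left(-1\right) \left(-1\right)}{4} \cdot 12 = \left(-1\right) \frac{1}{4} \cdot 12 = \left(- \frac{1}{4}\right) 12 = -3$)
$\left(g - 1244\right) w{\left(25 \right)} = \left(-3 - 1244\right) \left(- \frac{1}{14}\right) = \left(-1247\right) \left(- \frac{1}{14}\right) = \frac{1247}{14}$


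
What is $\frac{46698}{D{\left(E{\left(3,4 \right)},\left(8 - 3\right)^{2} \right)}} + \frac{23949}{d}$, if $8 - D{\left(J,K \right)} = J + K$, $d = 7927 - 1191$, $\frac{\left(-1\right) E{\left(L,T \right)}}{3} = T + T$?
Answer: $\frac{314725371}{47152} \approx 6674.7$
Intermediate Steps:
$E{\left(L,T \right)} = - 6 T$ ($E{\left(L,T \right)} = - 3 \left(T + T\right) = - 3 \cdot 2 T = - 6 T$)
$d = 6736$
$D{\left(J,K \right)} = 8 - J - K$ ($D{\left(J,K \right)} = 8 - \left(J + K\right) = 8 - J - K$)
$\frac{46698}{D{\left(E{\left(3,4 \right)},\left(8 - 3\right)^{2} \right)}} + \frac{23949}{d} = \frac{46698}{8 - \left(-6\right) 4 - \left(8 - 3\right)^{2}} + \frac{23949}{6736} = \frac{46698}{8 - -24 - 5^{2}} + 23949 \cdot \frac{1}{6736} = \frac{46698}{8 + 24 - 25} + \frac{23949}{6736} = \frac{46698}{7} + \frac{23949}{6736} = \frac{314725371}{47152}$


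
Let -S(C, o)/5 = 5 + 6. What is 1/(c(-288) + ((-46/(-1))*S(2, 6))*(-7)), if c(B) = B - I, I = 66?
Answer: 1/17356 ≈ 5.7617e-5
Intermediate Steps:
S(C, o) = -55 (S(C, o) = -5*(5 + 6) = -5*11 = -55)
c(B) = -66 + B (c(B) = B - 1*66 = B - 66 = -66 + B)
1/(c(-288) + ((-46/(-1))*S(2, 6))*(-7)) = 1/((-66 - 288) + (-46/(-1)*(-55))*(-7)) = 1/(-354 + (-46*(-1)*(-55))*(-7)) = 1/(-354 + (46*(-55))*(-7)) = 1/(-354 - 2530*(-7)) = 1/(-354 + 17710) = 1/17356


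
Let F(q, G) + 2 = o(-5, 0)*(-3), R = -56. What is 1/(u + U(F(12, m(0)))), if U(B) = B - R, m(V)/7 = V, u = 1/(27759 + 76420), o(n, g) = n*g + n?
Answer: 104179/7188352 ≈ 0.014493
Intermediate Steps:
o(n, g) = n + g*n (o(n, g) = g*n + n = n + g*n)
u = 1/104179 ≈ 9.5989e-6
m(V) = 7*V
F(q, G) = 13 (F(q, G) = -2 - 5*(1 + 0)*(-3) = -2 - 5*1*(-3) = -2 - 5*(-3) = -2 + 15 = 13)
U(B) = 56 + B (U(B) = B - 1*(-56) = B + 56 = 56 + B)
1/(u + U(F(12, m(0)))) = 1/(1/104179 + (56 + 13)) = 1/(1/104179 + 69) = 1/(7188352/104179) = 104179/7188352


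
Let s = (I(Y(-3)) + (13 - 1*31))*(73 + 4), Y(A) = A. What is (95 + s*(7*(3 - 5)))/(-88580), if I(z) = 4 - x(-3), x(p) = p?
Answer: -11953/88580 ≈ -0.13494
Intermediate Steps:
I(z) = 7 (I(z) = 4 - 1*(-3) = 4 + 3 = 7)
s = -847 (s = (7 + (13 - 1*31))*(73 + 4) = (7 + (13 - 31))*77 = (7 - 18)*77 = -11*77 = -847)
(95 + s*(7*(3 - 5)))/(-88580) = (95 - 5929*(3 - 5))/(-88580) = (95 - 5929*(-2))*(-1/88580) = (95 - 847*(-14))*(-1/88580) = (95 + 11858)*(-1/88580) = 11953*(-1/88580) = -11953/88580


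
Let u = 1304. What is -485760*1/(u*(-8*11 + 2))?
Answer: 30360/7009 ≈ 4.3316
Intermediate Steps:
-485760*1/(u*(-8*11 + 2)) = -485760*1/(1304*(-8*11 + 2)) = -485760*1/(1304*(-88 + 2)) = -485760/(1304*(-86)) = -485760/(-112144) = -485760*(-1/112144) = 30360/7009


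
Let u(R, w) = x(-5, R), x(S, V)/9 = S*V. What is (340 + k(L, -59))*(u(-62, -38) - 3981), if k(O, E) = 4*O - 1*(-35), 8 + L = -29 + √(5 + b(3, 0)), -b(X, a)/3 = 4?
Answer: -270357 - 4764*I*√7 ≈ -2.7036e+5 - 12604.0*I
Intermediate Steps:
b(X, a) = -12 (b(X, a) = -3*4 = -12)
x(S, V) = 9*S*V (x(S, V) = 9*(S*V) = 9*S*V)
u(R, w) = -45*R (u(R, w) = 9*(-5)*R = -45*R)
L = -37 + I*√7 (L = -8 + (-29 + √(5 - 12)) = -8 + (-29 + √(-7)) = -8 + (-29 + I*√7) = -37 + I*√7 ≈ -37.0 + 2.6458*I)
k(O, E) = 35 + 4*O (k(O, E) = 4*O + 35 = 35 + 4*O)
(340 + k(L, -59))*(u(-62, -38) - 3981) = (340 + (35 + 4*(-37 + I*√7)))*(-45*(-62) - 3981) = (340 + (35 + (-148 + 4*I*√7)))*(2790 - 3981) = (340 + (-113 + 4*I*√7))*(-1191) = (227 + 4*I*√7)*(-1191) = -270357 - 4764*I*√7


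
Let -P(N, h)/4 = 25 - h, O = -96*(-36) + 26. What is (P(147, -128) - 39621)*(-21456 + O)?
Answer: 723147942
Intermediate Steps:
O = 3482 (O = 3456 + 26 = 3482)
P(N, h) = -100 + 4*h (P(N, h) = -4*(25 - h) = -100 + 4*h)
(P(147, -128) - 39621)*(-21456 + O) = ((-100 + 4*(-128)) - 39621)*(-21456 + 3482) = ((-100 - 512) - 39621)*(-17974) = (-612 - 39621)*(-17974) = -40233*(-17974) = 723147942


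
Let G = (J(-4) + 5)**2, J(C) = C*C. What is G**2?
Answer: 194481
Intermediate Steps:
J(C) = C**2
G = 441 (G = ((-4)**2 + 5)**2 = (16 + 5)**2 = 21**2 = 441)
G**2 = 441**2 = 194481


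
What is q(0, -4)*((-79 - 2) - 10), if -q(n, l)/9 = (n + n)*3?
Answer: 0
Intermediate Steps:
q(n, l) = -54*n (q(n, l) = -9*(n + n)*3 = -9*2*n*3 = -54*n)
q(0, -4)*((-79 - 2) - 10) = (-54*0)*((-79 - 2) - 10) = 0*(-81 - 10) = 0*(-91) = 0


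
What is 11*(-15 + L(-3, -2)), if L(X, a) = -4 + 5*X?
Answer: -374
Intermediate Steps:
11*(-15 + L(-3, -2)) = 11*(-15 + (-4 + 5*(-3))) = 11*(-15 + (-4 - 15)) = 11*(-15 - 19) = 11*(-34) = -374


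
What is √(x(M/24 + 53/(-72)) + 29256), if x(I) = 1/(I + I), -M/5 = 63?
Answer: √7284764274/499 ≈ 171.04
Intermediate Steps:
M = -315 (M = -5*63 = -315)
x(I) = 1/(2*I)
√(x(M/24 + 53/(-72)) + 29256) = √(1/(2*(-315/24 + 53/(-72))) + 29256) = √(1/(2*(-315*1/24 + 53*(-1/72))) + 29256) = √(1/(2*(-105/8 - 53/72)) + 29256) = √(1/(2*(-499/36)) + 29256) = √((½)*(-36/499) + 29256) = √(-18/499 + 29256) = √(14598726/499) = √7284764274/499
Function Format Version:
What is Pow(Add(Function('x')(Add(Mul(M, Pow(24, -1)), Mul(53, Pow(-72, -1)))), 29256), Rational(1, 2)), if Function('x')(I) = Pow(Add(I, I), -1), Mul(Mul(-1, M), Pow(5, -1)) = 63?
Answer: Mul(Rational(1, 499), Pow(7284764274, Rational(1, 2))) ≈ 171.04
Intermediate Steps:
M = -315 (M = Mul(-5, 63) = -315)
Function('x')(I) = Mul(Rational(1, 2), Pow(I, -1)) (Function('x')(I) = Pow(Mul(2, I), -1) = Mul(Rational(1, 2), Pow(I, -1)))
Pow(Add(Function('x')(Add(Mul(M, Pow(24, -1)), Mul(53, Pow(-72, -1)))), 29256), Rational(1, 2)) = Pow(Add(Mul(Rational(1, 2), Pow(Add(Mul(-315, Pow(24, -1)), Mul(53, Pow(-72, -1))), -1)), 29256), Rational(1, 2)) = Pow(Add(Mul(Rational(1, 2), Pow(Add(Mul(-315, Rational(1, 24)), Mul(53, Rational(-1, 72))), -1)), 29256), Rational(1, 2)) = Pow(Add(Mul(Rational(1, 2), Pow(Add(Rational(-105, 8), Rational(-53, 72)), -1)), 29256), Rational(1, 2)) = Pow(Add(Mul(Rational(1, 2), Pow(Rational(-499, 36), -1)), 29256), Rational(1, 2)) = Pow(Add(Mul(Rational(1, 2), Rational(-36, 499)), 29256), Rational(1, 2)) = Pow(Add(Rational(-18, 499), 29256), Rational(1, 2)) = Pow(Rational(14598726, 499), Rational(1, 2)) = Mul(Rational(1, 499), Pow(7284764274, Rational(1, 2)))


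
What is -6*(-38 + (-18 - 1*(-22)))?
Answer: 204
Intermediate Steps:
-6*(-38 + (-18 - 1*(-22))) = -6*(-38 + (-18 + 22)) = -6*(-38 + 4) = -6*(-34) = 204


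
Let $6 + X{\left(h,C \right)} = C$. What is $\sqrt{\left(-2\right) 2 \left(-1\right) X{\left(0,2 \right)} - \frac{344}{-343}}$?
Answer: $\frac{2 i \sqrt{9002}}{49} \approx 3.8726 i$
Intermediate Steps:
$X{\left(h,C \right)} = -6 + C$
$\sqrt{\left(-2\right) 2 \left(-1\right) X{\left(0,2 \right)} - \frac{344}{-343}} = \sqrt{\left(-2\right) 2 \left(-1\right) \left(-6 + 2\right) - \frac{344}{-343}} = \sqrt{\left(-4\right) \left(-1\right) \left(-4\right) - - \frac{344}{343}} = \sqrt{4 \left(-4\right) + \frac{344}{343}} = \sqrt{-16 + \frac{344}{343}} = \sqrt{- \frac{5144}{343}} = \frac{2 i \sqrt{9002}}{49}$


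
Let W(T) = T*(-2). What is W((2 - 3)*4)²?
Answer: 64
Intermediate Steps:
W(T) = -2*T
W((2 - 3)*4)² = (-2*(2 - 3)*4)² = (-(-2)*4)² = (-2*(-4))² = 8² = 64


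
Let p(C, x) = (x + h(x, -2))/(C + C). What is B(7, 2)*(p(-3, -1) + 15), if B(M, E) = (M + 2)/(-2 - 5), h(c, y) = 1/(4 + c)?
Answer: -136/7 ≈ -19.429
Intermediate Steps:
B(M, E) = -2/7 - M/7 (B(M, E) = (2 + M)/(-7) = (2 + M)*(-⅐) = -2/7 - M/7)
p(C, x) = (x + 1/(4 + x))/(2*C) (p(C, x) = (x + 1/(4 + x))/(C + C) = (x + 1/(4 + x))/((2*C)) = (x + 1/(4 + x))*(1/(2*C)) = (x + 1/(4 + x))/(2*C))
B(7, 2)*(p(-3, -1) + 15) = (-2/7 - ⅐*7)*((½)*(1 - (4 - 1))/(-3*(4 - 1)) + 15) = (-2/7 - 1)*((½)*(-⅓)*(1 - 1*3)/3 + 15) = -9*((½)*(-⅓)*(⅓)*(1 - 3) + 15)/7 = -9*((½)*(-⅓)*(⅓)*(-2) + 15)/7 = -9*(⅑ + 15)/7 = -9/7*136/9 = -136/7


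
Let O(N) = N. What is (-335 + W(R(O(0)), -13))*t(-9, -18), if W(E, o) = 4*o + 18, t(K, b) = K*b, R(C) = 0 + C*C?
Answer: -59778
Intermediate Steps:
R(C) = C² (R(C) = 0 + C² = C²)
W(E, o) = 18 + 4*o
(-335 + W(R(O(0)), -13))*t(-9, -18) = (-335 + (18 + 4*(-13)))*(-9*(-18)) = (-335 + (18 - 52))*162 = (-335 - 34)*162 = -369*162 = -59778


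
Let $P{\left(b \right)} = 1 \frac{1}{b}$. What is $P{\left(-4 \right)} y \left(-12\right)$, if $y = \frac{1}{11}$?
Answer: $\frac{3}{11} \approx 0.27273$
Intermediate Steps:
$P{\left(b \right)} = \frac{1}{b}$
$y = \frac{1}{11} \approx 0.090909$
$P{\left(-4 \right)} y \left(-12\right) = \frac{1}{-4} \cdot \frac{1}{11} \left(-12\right) = \left(- \frac{1}{4}\right) \frac{1}{11} \left(-12\right) = \left(- \frac{1}{44}\right) \left(-12\right) = \frac{3}{11}$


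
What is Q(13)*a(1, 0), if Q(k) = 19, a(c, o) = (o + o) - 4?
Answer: -76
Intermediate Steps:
a(c, o) = -4 + 2*o (a(c, o) = 2*o - 4 = -4 + 2*o)
Q(13)*a(1, 0) = 19*(-4 + 2*0) = 19*(-4 + 0) = 19*(-4) = -76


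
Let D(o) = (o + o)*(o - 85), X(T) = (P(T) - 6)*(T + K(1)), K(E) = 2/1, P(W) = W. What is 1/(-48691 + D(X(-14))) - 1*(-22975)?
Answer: 590664276/25709 ≈ 22975.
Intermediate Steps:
K(E) = 2 (K(E) = 2*1 = 2)
X(T) = (-6 + T)*(2 + T) (X(T) = (T - 6)*(T + 2) = (-6 + T)*(2 + T))
D(o) = 2*o*(-85 + o) (D(o) = (2*o)*(-85 + o) = 2*o*(-85 + o))
1/(-48691 + D(X(-14))) - 1*(-22975) = 1/(-48691 + 2*(-12 + (-14)**2 - 4*(-14))*(-85 + (-12 + (-14)**2 - 4*(-14)))) - 1*(-22975) = 1/(-48691 + 2*(-12 + 196 + 56)*(-85 + (-12 + 196 + 56))) + 22975 = 1/(-48691 + 2*240*(-85 + 240)) + 22975 = 1/(-48691 + 2*240*155) + 22975 = 1/(-48691 + 74400) + 22975 = 1/25709 + 22975 = 590664276/25709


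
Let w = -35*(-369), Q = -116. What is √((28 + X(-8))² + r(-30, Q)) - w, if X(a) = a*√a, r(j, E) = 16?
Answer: -12915 + 4*√(18 - 56*I*√2) ≈ -12887.0 - 22.488*I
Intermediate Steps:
X(a) = a^(3/2)
w = 12915
√((28 + X(-8))² + r(-30, Q)) - w = √((28 + (-8)^(3/2))² + 16) - 1*12915 = √((28 - 16*I*√2)² + 16) - 12915 = √(16 + (28 - 16*I*√2)²) - 12915 = -12915 + √(16 + (28 - 16*I*√2)²)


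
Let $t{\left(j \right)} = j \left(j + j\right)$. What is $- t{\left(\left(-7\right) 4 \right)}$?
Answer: $-1568$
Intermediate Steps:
$t{\left(j \right)} = 2 j^{2}$ ($t{\left(j \right)} = j 2 j = 2 j^{2}$)
$- t{\left(\left(-7\right) 4 \right)} = - 2 \left(\left(-7\right) 4\right)^{2} = - 2 \left(-28\right)^{2} = - 2 \cdot 784 = \left(-1\right) 1568 = -1568$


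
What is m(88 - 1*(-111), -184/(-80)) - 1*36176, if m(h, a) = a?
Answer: -361737/10 ≈ -36174.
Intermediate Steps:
m(88 - 1*(-111), -184/(-80)) - 1*36176 = -184/(-80) - 1*36176 = -184*(-1/80) - 36176 = 23/10 - 36176 = -361737/10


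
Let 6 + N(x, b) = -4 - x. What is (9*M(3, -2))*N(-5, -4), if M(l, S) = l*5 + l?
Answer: -810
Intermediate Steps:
N(x, b) = -10 - x (N(x, b) = -6 + (-4 - x) = -10 - x)
M(l, S) = 6*l (M(l, S) = 5*l + l = 6*l)
(9*M(3, -2))*N(-5, -4) = (9*(6*3))*(-10 - 1*(-5)) = (9*18)*(-10 + 5) = 162*(-5) = -810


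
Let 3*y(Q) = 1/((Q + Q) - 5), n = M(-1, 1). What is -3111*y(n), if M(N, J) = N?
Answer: 1037/7 ≈ 148.14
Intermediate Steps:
n = -1
y(Q) = 1/(3*(-5 + 2*Q)) (y(Q) = 1/(3*((Q + Q) - 5)) = 1/(3*(2*Q - 5)) = 1/(3*(-5 + 2*Q)))
-3111*y(n) = -1037/(-5 + 2*(-1)) = -1037/(-5 - 2) = -1037/(-7) = -1037*(-1)/7 = -3111*(-1/21) = 1037/7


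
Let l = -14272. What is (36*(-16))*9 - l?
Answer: 9088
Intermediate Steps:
(36*(-16))*9 - l = (36*(-16))*9 - 1*(-14272) = -576*9 + 14272 = -5184 + 14272 = 9088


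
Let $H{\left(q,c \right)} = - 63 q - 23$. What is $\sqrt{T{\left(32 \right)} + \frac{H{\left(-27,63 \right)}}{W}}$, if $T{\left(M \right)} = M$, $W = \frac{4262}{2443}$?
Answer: $\frac{\sqrt{4513178839}}{2131} \approx 31.525$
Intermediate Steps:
$W = \frac{4262}{2443}$ ($W = 4262 \cdot \frac{1}{2443} = \frac{4262}{2443} \approx 1.7446$)
$H{\left(q,c \right)} = -23 - 63 q$
$\sqrt{T{\left(32 \right)} + \frac{H{\left(-27,63 \right)}}{W}} = \sqrt{32 + \frac{-23 - -1701}{\frac{4262}{2443}}} = \sqrt{32 + \left(-23 + 1701\right) \frac{2443}{4262}} = \sqrt{32 + 1678 \cdot \frac{2443}{4262}} = \sqrt{32 + \frac{2049677}{2131}} = \sqrt{\frac{2117869}{2131}} = \frac{\sqrt{4513178839}}{2131}$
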